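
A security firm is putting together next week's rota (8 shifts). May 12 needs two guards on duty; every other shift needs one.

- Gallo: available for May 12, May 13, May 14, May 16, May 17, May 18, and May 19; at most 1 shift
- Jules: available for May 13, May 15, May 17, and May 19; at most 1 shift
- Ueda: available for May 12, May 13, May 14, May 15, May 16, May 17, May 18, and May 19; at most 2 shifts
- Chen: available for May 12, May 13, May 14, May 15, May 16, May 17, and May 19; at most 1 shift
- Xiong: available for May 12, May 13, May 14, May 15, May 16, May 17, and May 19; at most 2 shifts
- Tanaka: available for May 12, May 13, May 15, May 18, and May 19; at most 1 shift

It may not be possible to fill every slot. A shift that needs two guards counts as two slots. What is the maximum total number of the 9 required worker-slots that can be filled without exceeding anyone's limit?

Total capacity across all guards is 1+1+2+1+2+1 = 8, and 9 slots are needed, so at most 8 can be filled.
An assignment achieving 8: May 12→Chen+Xiong, May 13→Tanaka, May 14→Ueda, May 15→Jules, May 16→Ueda, May 17→Xiong, May 18→Gallo.
Loads: Gallo 1/1, Jules 1/1, Ueda 2/2, Chen 1/1, Xiong 2/2, Tanaka 1/1.

8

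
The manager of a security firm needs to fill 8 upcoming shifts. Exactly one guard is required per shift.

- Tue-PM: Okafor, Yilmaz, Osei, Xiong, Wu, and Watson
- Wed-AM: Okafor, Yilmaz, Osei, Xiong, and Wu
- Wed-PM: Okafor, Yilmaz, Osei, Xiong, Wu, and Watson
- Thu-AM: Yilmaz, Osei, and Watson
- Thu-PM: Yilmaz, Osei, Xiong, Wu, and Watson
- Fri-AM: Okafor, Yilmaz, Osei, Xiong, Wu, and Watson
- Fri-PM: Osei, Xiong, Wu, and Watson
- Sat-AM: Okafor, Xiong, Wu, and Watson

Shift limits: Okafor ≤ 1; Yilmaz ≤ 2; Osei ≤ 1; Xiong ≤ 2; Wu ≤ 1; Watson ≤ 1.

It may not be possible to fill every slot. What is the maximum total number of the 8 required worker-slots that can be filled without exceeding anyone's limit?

Total capacity across all guards is 1+2+1+2+1+1 = 8, and 8 slots are needed, so at most 8 can be filled.
An assignment achieving 8: Tue-PM→Xiong, Wed-AM→Yilmaz, Wed-PM→Wu, Thu-AM→Yilmaz, Thu-PM→Xiong, Fri-AM→Watson, Fri-PM→Osei, Sat-AM→Okafor.
Loads: Okafor 1/1, Yilmaz 2/2, Osei 1/1, Xiong 2/2, Wu 1/1, Watson 1/1.

8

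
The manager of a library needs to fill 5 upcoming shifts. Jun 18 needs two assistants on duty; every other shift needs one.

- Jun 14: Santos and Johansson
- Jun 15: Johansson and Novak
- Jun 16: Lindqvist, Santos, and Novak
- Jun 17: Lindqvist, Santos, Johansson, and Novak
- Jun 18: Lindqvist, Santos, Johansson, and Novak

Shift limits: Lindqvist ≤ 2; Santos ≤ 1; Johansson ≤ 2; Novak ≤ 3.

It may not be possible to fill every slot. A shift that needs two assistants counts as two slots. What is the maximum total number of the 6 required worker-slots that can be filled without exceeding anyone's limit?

Total capacity across all assistants is 2+1+2+3 = 8, and 6 slots are needed, so at most 6 can be filled.
An assignment achieving 6: Jun 14→Santos, Jun 15→Johansson, Jun 16→Lindqvist, Jun 17→Lindqvist, Jun 18→Johansson+Novak.
Loads: Lindqvist 2/2, Santos 1/1, Johansson 2/2, Novak 1/3.

6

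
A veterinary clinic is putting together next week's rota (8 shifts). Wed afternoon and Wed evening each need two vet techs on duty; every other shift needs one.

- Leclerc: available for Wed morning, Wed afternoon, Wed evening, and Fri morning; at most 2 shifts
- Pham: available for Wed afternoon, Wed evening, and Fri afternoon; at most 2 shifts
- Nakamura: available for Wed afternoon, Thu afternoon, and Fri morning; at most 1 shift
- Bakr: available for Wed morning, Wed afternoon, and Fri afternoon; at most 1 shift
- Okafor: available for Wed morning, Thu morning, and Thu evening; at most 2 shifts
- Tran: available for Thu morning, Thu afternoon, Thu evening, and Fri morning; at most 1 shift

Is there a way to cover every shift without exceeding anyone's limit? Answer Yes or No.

Total capacity is 2+2+1+1+2+1 = 9 but 10 worker-slots are needed — infeasible.

No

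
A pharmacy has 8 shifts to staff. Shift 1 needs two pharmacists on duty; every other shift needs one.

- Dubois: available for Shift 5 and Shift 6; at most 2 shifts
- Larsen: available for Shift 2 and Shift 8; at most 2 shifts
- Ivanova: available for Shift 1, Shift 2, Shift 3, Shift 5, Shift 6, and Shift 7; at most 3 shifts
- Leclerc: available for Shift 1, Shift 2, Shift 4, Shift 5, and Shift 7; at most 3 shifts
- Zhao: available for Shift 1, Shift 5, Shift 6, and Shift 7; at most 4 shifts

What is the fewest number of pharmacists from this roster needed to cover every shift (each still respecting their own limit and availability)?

9 slots to fill and no one can take more than 4, so at least ⌈9/4⌉ = 3 pharmacists are needed.
No set of 3 pharmacists can cover every shift (each such set leaves at least one shift with no one available or exceeds a cap).
Dubois, Larsen, Ivanova, and Leclerc alone can cover everything: Shift 1→Ivanova+Leclerc, Shift 2→Larsen, Shift 3→Ivanova, Shift 4→Leclerc, Shift 5→Dubois, Shift 6→Dubois, Shift 7→Ivanova, Shift 8→Larsen.

4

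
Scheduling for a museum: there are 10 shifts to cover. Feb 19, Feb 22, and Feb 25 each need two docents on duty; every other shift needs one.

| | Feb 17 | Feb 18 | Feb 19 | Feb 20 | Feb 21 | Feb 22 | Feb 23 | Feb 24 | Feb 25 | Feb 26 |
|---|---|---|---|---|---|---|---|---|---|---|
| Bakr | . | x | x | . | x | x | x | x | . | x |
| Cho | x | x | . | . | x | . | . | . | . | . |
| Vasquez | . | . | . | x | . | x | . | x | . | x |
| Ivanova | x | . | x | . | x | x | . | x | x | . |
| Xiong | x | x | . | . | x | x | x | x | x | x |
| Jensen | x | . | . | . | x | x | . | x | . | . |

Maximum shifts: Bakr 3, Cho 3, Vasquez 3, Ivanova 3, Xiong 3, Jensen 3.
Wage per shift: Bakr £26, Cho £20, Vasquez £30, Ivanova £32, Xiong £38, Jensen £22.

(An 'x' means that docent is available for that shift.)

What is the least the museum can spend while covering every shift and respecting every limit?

£344

Feb 19 can only be covered by Bakr and Ivanova, so that assignment is forced.
Feb 20 can only be covered by Vasquez, so that assignment is forced.
Feb 25 can only be covered by Ivanova and Xiong, so that assignment is forced.
Picking the cheapest available docent for each shift independently would cost £340, but that ignores the shift limits.
An optimal schedule: Feb 17→Cho, Feb 18→Cho, Feb 19→Bakr+Ivanova, Feb 20→Vasquez, Feb 21→Cho, Feb 22→Jensen+Vasquez, Feb 23→Bakr, Feb 24→Jensen, Feb 25→Ivanova+Xiong, Feb 26→Bakr.
Total: 20 + 20 + 26 + 32 + 30 + 20 + 22 + 30 + 26 + 22 + 32 + 38 + 26 = £344.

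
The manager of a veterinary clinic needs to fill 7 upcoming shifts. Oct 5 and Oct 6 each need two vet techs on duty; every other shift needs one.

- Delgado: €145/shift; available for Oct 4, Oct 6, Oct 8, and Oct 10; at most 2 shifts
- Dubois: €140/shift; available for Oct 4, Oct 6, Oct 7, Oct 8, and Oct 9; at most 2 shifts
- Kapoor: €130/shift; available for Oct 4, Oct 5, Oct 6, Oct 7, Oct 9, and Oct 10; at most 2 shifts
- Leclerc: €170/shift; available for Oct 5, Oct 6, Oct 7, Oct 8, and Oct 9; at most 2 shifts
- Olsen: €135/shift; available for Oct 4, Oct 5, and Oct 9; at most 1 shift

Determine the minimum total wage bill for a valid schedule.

€1305

Picking the cheapest available vet tech for each shift independently would cost €1195, but that ignores the shift limits.
An optimal schedule: Oct 4→Dubois, Oct 5→Kapoor+Leclerc, Oct 6→Kapoor+Leclerc, Oct 7→Dubois, Oct 8→Delgado, Oct 9→Olsen, Oct 10→Delgado.
Total: 140 + 130 + 170 + 130 + 170 + 140 + 145 + 135 + 145 = €1305.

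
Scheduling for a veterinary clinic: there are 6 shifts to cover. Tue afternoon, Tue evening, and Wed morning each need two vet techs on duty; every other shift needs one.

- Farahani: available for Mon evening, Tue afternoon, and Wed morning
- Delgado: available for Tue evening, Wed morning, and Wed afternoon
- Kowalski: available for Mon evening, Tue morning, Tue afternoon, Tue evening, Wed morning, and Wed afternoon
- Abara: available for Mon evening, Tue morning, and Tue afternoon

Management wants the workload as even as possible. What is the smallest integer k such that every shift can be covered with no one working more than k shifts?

3

With 4 vet techs and 9 worker-slots to fill, someone must work at least ⌈9/4⌉ = 3 shifts, so k ≥ 3.
k = 3 works: Mon evening→Farahani, Tue morning→Kowalski, Tue afternoon→Farahani+Kowalski, Tue evening→Delgado+Kowalski, Wed morning→Farahani+Delgado, Wed afternoon→Delgado.
Loads: Farahani 3, Delgado 3, Kowalski 3, Abara 0 — all ≤ 3.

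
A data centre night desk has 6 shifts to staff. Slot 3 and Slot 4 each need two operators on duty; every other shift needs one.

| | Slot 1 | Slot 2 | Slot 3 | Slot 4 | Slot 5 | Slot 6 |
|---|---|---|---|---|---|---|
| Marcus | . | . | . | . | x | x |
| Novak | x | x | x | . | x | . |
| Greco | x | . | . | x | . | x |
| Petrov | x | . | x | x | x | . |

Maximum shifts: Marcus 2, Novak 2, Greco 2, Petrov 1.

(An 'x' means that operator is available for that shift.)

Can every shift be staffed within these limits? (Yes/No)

No

Shifts {Slot 3, Slot 4} need 4 worker-slots in total, but the operators available for any of those shifts (Novak, Greco, and Petrov) can supply at most 3 among them. So no valid schedule exists.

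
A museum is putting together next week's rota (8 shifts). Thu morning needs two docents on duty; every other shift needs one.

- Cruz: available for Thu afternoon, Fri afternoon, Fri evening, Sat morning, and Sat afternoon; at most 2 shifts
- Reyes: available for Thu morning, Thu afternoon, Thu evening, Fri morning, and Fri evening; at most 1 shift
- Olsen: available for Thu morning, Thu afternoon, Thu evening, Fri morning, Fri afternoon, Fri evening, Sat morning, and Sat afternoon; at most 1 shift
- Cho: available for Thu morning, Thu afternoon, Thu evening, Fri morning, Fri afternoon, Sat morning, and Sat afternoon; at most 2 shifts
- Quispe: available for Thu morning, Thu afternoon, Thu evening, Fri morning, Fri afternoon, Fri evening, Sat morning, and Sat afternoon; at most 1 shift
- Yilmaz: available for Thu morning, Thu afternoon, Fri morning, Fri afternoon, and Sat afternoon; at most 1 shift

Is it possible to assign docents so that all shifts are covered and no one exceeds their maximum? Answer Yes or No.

Total capacity is 2+1+1+2+1+1 = 8 but 9 worker-slots are needed — infeasible.

No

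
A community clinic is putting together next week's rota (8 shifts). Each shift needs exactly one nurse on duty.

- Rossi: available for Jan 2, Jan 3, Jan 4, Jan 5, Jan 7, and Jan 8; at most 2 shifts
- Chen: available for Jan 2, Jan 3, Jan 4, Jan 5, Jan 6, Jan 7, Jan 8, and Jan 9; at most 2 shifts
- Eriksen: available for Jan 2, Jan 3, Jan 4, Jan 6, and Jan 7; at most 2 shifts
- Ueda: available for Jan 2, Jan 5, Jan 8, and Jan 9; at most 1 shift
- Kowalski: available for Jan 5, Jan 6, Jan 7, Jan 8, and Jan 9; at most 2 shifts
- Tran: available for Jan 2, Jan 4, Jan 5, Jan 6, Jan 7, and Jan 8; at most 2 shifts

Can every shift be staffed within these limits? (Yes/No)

One valid schedule: Jan 2→Eriksen, Jan 3→Rossi, Jan 4→Rossi, Jan 5→Ueda, Jan 6→Chen, Jan 7→Eriksen, Jan 8→Kowalski, Jan 9→Chen.
Loads: Rossi 2/2, Chen 2/2, Eriksen 2/2, Ueda 1/1, Kowalski 1/2, Tran 0/2 — all within limits.

Yes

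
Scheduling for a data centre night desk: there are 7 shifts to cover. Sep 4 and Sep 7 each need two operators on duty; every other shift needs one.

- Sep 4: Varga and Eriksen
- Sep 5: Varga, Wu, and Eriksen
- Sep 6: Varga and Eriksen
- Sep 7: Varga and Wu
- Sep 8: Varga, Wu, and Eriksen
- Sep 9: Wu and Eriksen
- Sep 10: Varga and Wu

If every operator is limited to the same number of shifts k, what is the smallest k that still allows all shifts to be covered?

3

With 3 operators and 9 worker-slots to fill, someone must work at least ⌈9/3⌉ = 3 shifts, so k ≥ 3.
k = 3 works: Sep 4→Varga+Eriksen, Sep 5→Eriksen, Sep 6→Varga, Sep 7→Varga+Wu, Sep 8→Eriksen, Sep 9→Wu, Sep 10→Wu.
Loads: Varga 3, Wu 3, Eriksen 3 — all ≤ 3.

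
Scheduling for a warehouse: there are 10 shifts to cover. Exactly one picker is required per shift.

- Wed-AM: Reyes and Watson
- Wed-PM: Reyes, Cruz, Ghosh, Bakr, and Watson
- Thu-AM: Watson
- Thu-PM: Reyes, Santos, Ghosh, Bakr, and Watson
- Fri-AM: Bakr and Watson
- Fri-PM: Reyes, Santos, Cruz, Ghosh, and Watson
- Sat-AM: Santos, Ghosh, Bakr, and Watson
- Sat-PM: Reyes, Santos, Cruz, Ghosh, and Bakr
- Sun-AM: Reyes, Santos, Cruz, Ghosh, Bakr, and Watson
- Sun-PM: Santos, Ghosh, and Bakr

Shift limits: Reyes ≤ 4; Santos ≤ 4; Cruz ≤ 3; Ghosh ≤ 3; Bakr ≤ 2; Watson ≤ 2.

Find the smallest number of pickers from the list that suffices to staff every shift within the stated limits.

10 slots to fill and no one can take more than 4, so at least ⌈10/4⌉ = 3 pickers are needed.
Reyes, Santos, and Watson alone can cover everything: Wed-AM→Reyes, Wed-PM→Reyes, Thu-AM→Watson, Thu-PM→Reyes, Fri-AM→Watson, Fri-PM→Santos, Sat-AM→Santos, Sat-PM→Reyes, Sun-AM→Santos, Sun-PM→Santos.

3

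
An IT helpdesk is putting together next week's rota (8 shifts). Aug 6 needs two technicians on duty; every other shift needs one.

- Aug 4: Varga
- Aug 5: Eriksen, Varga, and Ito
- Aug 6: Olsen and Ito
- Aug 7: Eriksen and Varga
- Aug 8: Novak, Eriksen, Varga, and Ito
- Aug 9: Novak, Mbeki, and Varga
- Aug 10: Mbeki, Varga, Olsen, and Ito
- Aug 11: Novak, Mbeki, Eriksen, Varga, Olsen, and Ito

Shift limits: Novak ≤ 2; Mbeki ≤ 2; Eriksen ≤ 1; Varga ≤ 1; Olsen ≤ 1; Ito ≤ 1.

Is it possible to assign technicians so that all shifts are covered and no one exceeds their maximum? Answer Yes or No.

No

Shifts {Aug 4, Aug 5, Aug 6, Aug 7} need 5 worker-slots in total, but the technicians available for any of those shifts (Eriksen, Varga, Olsen, and Ito) can supply at most 4 among them. So no valid schedule exists.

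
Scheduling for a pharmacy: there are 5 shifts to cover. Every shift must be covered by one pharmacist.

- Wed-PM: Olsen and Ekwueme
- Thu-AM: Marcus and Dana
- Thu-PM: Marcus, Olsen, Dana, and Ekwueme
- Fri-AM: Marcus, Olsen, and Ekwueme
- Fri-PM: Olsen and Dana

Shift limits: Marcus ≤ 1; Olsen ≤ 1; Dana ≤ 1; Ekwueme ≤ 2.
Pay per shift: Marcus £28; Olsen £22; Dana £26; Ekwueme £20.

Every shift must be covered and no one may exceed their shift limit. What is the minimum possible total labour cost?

Picking the cheapest available pharmacist for each shift independently would cost £108, but that ignores the shift limits.
An optimal schedule: Wed-PM→Olsen, Thu-AM→Marcus, Thu-PM→Ekwueme, Fri-AM→Ekwueme, Fri-PM→Dana.
Total: 22 + 28 + 20 + 20 + 26 = £116.

£116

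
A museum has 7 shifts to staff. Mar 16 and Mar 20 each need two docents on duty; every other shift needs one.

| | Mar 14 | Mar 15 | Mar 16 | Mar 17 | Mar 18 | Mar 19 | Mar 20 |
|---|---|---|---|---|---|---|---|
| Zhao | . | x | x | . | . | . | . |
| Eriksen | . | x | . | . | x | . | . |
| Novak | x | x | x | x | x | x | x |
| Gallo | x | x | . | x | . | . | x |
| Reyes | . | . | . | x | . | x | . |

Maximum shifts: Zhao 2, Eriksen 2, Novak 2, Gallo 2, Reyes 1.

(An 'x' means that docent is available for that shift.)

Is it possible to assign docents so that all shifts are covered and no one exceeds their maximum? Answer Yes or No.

No

Total capacity is 9 and 9 slots are needed, so capacity alone doesn't rule it out.
Shifts {Mar 14, Mar 16, Mar 17, Mar 19, Mar 20} need 7 worker-slots in total, but the docents available for any of those shifts (Zhao, Novak, Gallo, and Reyes) can supply at most 6 among them. So no valid schedule exists.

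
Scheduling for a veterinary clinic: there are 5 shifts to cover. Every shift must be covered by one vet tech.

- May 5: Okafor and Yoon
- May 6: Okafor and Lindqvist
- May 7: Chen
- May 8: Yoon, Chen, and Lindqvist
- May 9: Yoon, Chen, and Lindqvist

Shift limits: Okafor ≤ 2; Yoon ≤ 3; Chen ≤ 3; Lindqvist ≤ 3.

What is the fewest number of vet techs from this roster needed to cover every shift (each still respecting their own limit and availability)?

5 slots to fill and no one can take more than 3, so at least ⌈5/3⌉ = 2 vet techs are needed.
Okafor and Chen alone can cover everything: May 5→Okafor, May 6→Okafor, May 7→Chen, May 8→Chen, May 9→Chen.

2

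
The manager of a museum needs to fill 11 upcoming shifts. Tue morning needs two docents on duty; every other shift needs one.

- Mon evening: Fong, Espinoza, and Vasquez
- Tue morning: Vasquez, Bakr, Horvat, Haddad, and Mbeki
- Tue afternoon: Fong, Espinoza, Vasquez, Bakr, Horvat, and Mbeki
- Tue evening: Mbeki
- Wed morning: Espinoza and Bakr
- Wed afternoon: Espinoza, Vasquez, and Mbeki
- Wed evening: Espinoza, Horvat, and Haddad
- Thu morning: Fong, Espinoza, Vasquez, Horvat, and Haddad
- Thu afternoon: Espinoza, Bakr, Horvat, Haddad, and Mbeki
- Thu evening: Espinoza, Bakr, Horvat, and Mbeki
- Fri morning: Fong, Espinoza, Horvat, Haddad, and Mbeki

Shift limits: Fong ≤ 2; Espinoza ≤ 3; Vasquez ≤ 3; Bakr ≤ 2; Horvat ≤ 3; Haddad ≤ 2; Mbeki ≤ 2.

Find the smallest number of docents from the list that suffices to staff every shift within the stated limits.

5

12 slots to fill and no one can take more than 3, so at least ⌈12/3⌉ = 4 docents are needed.
Any 4 docents together have capacity at most 3+3+3+2 = 11 < 12 slots, so 4 can never suffice.
Fong, Espinoza, Vasquez, Bakr, and Mbeki alone can cover everything: Mon evening→Fong, Tue morning→Vasquez+Bakr, Tue afternoon→Vasquez, Tue evening→Mbeki, Wed morning→Espinoza, Wed afternoon→Espinoza, Wed evening→Espinoza, Thu morning→Vasquez, Thu afternoon→Bakr, Thu evening→Mbeki, Fri morning→Fong.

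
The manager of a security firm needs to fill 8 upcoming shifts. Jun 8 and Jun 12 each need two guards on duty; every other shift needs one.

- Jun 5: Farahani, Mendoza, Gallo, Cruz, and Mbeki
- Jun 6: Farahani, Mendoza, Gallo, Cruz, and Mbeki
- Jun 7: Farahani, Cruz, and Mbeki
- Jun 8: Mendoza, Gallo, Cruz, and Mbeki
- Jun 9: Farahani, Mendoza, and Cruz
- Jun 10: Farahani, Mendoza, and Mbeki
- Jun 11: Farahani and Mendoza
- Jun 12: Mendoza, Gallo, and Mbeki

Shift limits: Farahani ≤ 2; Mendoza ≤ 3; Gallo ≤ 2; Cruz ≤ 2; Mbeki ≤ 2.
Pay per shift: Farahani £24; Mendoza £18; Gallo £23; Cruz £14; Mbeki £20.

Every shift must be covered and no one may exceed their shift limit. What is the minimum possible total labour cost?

£192

Picking the cheapest available guard for each shift independently would cost £162, but that ignores the shift limits.
An optimal schedule: Jun 5→Gallo, Jun 6→Farahani, Jun 7→Cruz, Jun 8→Mbeki+Gallo, Jun 9→Cruz, Jun 10→Mendoza, Jun 11→Mendoza, Jun 12→Mendoza+Mbeki.
Total: 23 + 24 + 14 + 20 + 23 + 14 + 18 + 18 + 18 + 20 = £192.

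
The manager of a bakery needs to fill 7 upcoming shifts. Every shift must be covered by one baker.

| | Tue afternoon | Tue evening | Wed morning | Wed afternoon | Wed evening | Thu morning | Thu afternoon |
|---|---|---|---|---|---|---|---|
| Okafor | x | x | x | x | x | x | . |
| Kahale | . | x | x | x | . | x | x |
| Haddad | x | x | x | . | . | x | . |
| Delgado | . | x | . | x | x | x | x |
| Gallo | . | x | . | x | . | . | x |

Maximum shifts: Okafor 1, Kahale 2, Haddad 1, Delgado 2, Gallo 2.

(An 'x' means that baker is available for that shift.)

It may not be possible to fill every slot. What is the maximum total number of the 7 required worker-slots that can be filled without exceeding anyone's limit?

7

Total capacity across all bakers is 1+2+1+2+2 = 8, and 7 slots are needed, so at most 7 can be filled.
An assignment achieving 7: Tue afternoon→Okafor, Tue evening→Gallo, Wed morning→Kahale, Wed afternoon→Delgado, Wed evening→Delgado, Thu morning→Haddad, Thu afternoon→Kahale.
Loads: Okafor 1/1, Kahale 2/2, Haddad 1/1, Delgado 2/2, Gallo 1/2.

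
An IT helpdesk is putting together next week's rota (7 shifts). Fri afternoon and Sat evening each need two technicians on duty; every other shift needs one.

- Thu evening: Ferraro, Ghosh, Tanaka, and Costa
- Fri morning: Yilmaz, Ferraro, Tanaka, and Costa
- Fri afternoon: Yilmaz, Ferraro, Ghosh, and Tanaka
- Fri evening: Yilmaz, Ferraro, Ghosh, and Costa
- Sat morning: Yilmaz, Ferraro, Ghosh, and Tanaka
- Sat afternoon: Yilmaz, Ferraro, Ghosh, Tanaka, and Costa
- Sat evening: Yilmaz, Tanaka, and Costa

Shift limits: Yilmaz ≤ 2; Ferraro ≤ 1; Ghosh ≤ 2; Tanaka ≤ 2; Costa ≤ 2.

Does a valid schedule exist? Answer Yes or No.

Yes

One valid schedule: Thu evening→Ferraro, Fri morning→Yilmaz, Fri afternoon→Ghosh+Tanaka, Fri evening→Costa, Sat morning→Ghosh, Sat afternoon→Costa, Sat evening→Yilmaz+Tanaka.
Loads: Yilmaz 2/2, Ferraro 1/1, Ghosh 2/2, Tanaka 2/2, Costa 2/2 — all within limits.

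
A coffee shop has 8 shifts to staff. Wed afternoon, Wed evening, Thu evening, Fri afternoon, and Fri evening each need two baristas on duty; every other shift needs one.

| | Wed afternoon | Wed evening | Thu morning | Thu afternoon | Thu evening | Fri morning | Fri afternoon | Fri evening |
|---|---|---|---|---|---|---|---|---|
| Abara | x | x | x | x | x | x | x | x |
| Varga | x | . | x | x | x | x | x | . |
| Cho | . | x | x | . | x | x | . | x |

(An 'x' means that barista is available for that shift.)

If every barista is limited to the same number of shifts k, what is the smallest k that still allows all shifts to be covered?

With 3 baristas and 13 worker-slots to fill, someone must work at least ⌈13/3⌉ = 5 shifts, so k ≥ 5.
k = 5 works: Wed afternoon→Abara+Varga, Wed evening→Abara+Cho, Thu morning→Varga, Thu afternoon→Abara, Thu evening→Varga+Cho, Fri morning→Varga, Fri afternoon→Abara+Varga, Fri evening→Abara+Cho.
Loads: Abara 5, Varga 5, Cho 3 — all ≤ 5.

5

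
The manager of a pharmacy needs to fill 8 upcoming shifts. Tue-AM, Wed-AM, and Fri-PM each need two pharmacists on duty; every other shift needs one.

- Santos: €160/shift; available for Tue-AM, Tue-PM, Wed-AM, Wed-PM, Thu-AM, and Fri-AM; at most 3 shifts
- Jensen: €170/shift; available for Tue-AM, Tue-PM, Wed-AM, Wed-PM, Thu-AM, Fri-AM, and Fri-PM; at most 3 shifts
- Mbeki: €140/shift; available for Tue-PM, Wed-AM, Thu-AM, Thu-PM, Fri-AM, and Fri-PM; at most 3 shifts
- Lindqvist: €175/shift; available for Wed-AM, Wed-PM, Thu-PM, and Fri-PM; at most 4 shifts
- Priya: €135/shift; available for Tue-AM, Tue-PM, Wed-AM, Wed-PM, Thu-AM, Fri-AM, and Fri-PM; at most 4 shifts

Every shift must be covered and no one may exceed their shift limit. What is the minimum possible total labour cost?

Picking the cheapest available pharmacist for each shift independently would cost €1525, but that ignores the shift limits.
An optimal schedule: Tue-AM→Priya+Santos, Tue-PM→Priya, Wed-AM→Mbeki+Santos, Wed-PM→Priya, Thu-AM→Priya, Thu-PM→Mbeki, Fri-AM→Santos, Fri-PM→Mbeki+Jensen.
Total: 135 + 160 + 135 + 140 + 160 + 135 + 135 + 140 + 160 + 140 + 170 = €1610.

€1610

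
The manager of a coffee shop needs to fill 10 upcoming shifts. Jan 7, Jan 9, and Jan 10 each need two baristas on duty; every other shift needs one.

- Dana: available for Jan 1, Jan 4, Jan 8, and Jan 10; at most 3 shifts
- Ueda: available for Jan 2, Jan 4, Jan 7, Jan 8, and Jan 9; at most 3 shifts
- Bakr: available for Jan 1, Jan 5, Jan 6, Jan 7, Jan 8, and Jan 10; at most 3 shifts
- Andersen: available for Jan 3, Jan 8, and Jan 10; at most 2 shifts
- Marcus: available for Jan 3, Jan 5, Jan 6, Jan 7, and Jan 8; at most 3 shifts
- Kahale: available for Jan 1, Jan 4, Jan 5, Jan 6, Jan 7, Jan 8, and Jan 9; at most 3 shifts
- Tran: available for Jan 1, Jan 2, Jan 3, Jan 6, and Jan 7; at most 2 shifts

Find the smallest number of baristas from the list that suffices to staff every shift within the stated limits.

13 slots to fill and no one can take more than 3, so at least ⌈13/3⌉ = 5 baristas are needed.
Dana, Ueda, Bakr, Andersen, and Kahale alone can cover everything: Jan 1→Dana, Jan 2→Ueda, Jan 3→Andersen, Jan 4→Dana, Jan 5→Bakr, Jan 6→Bakr, Jan 7→Ueda+Bakr, Jan 8→Kahale, Jan 9→Ueda+Kahale, Jan 10→Dana+Andersen.

5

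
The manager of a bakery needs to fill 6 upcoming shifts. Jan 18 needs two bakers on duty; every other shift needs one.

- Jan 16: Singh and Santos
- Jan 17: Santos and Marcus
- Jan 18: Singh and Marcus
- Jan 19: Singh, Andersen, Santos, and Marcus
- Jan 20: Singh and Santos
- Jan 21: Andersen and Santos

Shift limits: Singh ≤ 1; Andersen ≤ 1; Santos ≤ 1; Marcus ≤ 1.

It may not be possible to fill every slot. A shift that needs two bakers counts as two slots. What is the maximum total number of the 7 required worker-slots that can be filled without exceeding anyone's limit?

4

Total capacity across all bakers is 1+1+1+1 = 4, and 7 slots are needed, so at most 4 can be filled.
An assignment achieving 4: Jan 16→Singh, Jan 17→Santos, Jan 18→Marcus, Jan 21→Andersen.
Loads: Singh 1/1, Andersen 1/1, Santos 1/1, Marcus 1/1.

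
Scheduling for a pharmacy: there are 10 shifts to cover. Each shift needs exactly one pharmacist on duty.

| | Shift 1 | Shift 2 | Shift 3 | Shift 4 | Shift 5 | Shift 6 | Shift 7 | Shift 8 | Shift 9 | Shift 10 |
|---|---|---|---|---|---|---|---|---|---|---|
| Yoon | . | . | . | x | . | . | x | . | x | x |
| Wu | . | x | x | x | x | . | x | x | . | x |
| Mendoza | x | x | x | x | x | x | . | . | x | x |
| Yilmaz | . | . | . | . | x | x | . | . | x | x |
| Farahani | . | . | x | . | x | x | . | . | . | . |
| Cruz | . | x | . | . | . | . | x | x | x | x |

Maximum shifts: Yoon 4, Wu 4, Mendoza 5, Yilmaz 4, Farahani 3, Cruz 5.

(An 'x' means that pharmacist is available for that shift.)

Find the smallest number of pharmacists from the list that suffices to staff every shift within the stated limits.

2

10 slots to fill and no one can take more than 5, so at least ⌈10/5⌉ = 2 pharmacists are needed.
Mendoza and Cruz alone can cover everything: Shift 1→Mendoza, Shift 2→Cruz, Shift 3→Mendoza, Shift 4→Mendoza, Shift 5→Mendoza, Shift 6→Mendoza, Shift 7→Cruz, Shift 8→Cruz, Shift 9→Cruz, Shift 10→Cruz.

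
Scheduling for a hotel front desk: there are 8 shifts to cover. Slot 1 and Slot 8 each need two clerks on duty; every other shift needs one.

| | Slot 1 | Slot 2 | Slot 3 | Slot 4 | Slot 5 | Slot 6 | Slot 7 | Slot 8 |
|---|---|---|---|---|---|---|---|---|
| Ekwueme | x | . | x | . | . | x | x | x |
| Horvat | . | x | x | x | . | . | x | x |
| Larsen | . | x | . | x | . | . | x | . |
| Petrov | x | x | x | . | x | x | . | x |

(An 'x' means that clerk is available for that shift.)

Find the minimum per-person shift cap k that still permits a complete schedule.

3

With 4 clerks and 10 worker-slots to fill, someone must work at least ⌈10/4⌉ = 3 shifts, so k ≥ 3.
k = 3 works: Slot 1→Ekwueme+Petrov, Slot 2→Horvat, Slot 3→Ekwueme, Slot 4→Horvat, Slot 5→Petrov, Slot 6→Ekwueme, Slot 7→Larsen, Slot 8→Horvat+Petrov.
Loads: Ekwueme 3, Horvat 3, Larsen 1, Petrov 3 — all ≤ 3.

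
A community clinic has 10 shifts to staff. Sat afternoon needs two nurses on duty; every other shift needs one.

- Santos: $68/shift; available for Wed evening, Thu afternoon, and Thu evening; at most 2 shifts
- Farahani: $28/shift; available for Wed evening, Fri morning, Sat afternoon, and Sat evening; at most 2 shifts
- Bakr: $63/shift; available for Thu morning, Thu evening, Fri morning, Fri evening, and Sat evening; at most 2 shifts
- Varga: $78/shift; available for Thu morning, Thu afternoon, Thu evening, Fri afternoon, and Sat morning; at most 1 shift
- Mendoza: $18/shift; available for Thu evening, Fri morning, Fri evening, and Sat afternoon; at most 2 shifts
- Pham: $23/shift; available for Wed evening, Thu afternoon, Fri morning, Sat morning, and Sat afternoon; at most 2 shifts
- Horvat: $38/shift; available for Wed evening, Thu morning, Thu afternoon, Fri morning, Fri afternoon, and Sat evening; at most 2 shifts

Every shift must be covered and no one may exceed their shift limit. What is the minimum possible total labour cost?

Picking the cheapest available nurse for each shift independently would cost $268, but that ignores the shift limits.
An optimal schedule: Wed evening→Farahani, Thu morning→Horvat, Thu afternoon→Santos, Thu evening→Bakr, Fri morning→Bakr, Fri afternoon→Horvat, Fri evening→Mendoza, Sat morning→Pham, Sat afternoon→Mendoza+Pham, Sat evening→Farahani.
Total: 28 + 38 + 68 + 63 + 63 + 38 + 18 + 23 + 18 + 23 + 28 = $408.

$408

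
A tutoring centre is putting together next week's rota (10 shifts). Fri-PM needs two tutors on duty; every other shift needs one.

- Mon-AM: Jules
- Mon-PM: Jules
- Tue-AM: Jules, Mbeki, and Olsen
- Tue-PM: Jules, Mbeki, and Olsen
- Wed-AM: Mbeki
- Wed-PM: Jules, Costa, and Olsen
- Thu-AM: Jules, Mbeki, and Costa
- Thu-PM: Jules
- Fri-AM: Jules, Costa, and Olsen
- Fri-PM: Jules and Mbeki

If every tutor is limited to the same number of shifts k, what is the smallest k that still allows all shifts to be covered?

4

With 4 tutors and 11 worker-slots to fill, someone must work at least ⌈11/4⌉ = 3 shifts, so k ≥ 3.
k = 3 fails: Shifts {Mon-AM, Mon-PM, Thu-PM, Fri-PM} need 5 worker-slots in total, but the tutors available for any of those shifts (Jules and Mbeki) can supply at most 4 among them. So no valid schedule exists.
k = 4 works: Mon-AM→Jules, Mon-PM→Jules, Tue-AM→Mbeki, Tue-PM→Mbeki, Wed-AM→Mbeki, Wed-PM→Costa, Thu-AM→Costa, Thu-PM→Jules, Fri-AM→Costa, Fri-PM→Jules+Mbeki.
Loads: Jules 4, Mbeki 4, Costa 3, Olsen 0 — all ≤ 4.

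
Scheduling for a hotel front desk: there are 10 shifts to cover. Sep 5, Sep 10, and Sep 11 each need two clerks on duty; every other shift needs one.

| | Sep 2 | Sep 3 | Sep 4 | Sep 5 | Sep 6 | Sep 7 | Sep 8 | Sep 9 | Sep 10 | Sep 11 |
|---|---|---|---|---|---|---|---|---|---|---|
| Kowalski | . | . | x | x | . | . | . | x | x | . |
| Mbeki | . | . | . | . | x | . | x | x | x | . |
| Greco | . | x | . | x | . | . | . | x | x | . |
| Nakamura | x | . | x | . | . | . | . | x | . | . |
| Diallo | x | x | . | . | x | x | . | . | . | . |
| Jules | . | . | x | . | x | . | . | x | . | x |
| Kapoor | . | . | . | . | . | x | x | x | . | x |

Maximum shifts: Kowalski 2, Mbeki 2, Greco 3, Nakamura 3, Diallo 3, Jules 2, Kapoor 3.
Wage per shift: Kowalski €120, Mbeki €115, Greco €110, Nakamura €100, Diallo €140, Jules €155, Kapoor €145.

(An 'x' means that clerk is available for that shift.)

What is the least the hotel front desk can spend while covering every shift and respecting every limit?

€1540

Sep 5 can only be covered by Kowalski and Greco, so that assignment is forced.
Sep 11 can only be covered by Jules and Kapoor, so that assignment is forced.
Picking the cheapest available clerk for each shift independently would cost €1535, but that ignores the shift limits.
An optimal schedule: Sep 2→Nakamura, Sep 3→Greco, Sep 4→Nakamura, Sep 5→Greco+Kowalski, Sep 6→Mbeki, Sep 7→Diallo, Sep 8→Mbeki, Sep 9→Nakamura, Sep 10→Greco+Kowalski, Sep 11→Kapoor+Jules.
Total: 100 + 110 + 100 + 110 + 120 + 115 + 140 + 115 + 100 + 110 + 120 + 145 + 155 = €1540.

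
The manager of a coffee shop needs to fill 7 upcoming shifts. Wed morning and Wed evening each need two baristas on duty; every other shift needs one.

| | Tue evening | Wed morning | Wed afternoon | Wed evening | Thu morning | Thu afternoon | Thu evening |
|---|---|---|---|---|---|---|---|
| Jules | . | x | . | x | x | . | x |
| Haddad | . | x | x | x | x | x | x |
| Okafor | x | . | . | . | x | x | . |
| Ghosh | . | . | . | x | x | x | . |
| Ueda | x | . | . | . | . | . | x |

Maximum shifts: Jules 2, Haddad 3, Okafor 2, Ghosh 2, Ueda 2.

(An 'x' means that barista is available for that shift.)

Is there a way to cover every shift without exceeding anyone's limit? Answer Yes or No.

Wed morning can only be covered by Jules and Haddad, so that assignment is forced.
Wed afternoon can only be covered by Haddad, so that assignment is forced.
One valid schedule: Tue evening→Okafor, Wed morning→Jules+Haddad, Wed afternoon→Haddad, Wed evening→Jules+Haddad, Thu morning→Ghosh, Thu afternoon→Okafor, Thu evening→Ueda.
Loads: Jules 2/2, Haddad 3/3, Okafor 2/2, Ghosh 1/2, Ueda 1/2 — all within limits.

Yes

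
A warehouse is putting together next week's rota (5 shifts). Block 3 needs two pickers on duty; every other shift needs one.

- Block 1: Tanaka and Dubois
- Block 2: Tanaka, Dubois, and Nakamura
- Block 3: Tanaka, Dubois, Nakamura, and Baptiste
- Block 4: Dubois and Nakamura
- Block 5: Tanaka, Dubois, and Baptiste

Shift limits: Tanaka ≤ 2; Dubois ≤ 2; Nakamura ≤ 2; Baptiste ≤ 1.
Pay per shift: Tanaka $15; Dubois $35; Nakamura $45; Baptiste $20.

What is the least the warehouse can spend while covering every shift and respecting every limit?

Picking the cheapest available picker for each shift independently would cost $115, but that ignores the shift limits.
An optimal schedule: Block 1→Tanaka, Block 2→Tanaka, Block 3→Nakamura+Baptiste, Block 4→Dubois, Block 5→Dubois.
Total: 15 + 15 + 45 + 20 + 35 + 35 = $165.

$165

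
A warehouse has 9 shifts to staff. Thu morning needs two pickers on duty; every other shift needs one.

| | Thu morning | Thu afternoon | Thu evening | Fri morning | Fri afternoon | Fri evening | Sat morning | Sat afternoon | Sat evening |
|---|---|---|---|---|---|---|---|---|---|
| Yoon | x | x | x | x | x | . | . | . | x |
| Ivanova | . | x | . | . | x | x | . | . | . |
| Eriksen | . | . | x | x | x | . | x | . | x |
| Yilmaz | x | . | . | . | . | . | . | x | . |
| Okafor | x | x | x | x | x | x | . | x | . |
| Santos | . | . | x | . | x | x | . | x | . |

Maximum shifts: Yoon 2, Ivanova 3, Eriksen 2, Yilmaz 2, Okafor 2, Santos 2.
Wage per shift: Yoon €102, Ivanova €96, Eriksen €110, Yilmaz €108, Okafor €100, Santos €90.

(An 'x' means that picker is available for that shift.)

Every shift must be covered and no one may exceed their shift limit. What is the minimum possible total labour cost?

Sat morning can only be covered by Eriksen, so that assignment is forced.
Picking the cheapest available picker for each shift independently would cost €970, but that ignores the shift limits.
An optimal schedule: Thu morning→Okafor+Yoon, Thu afternoon→Ivanova, Thu evening→Santos, Fri morning→Okafor, Fri afternoon→Ivanova, Fri evening→Ivanova, Sat morning→Eriksen, Sat afternoon→Santos, Sat evening→Yoon.
Total: 100 + 102 + 96 + 90 + 100 + 96 + 96 + 110 + 90 + 102 = €982.

€982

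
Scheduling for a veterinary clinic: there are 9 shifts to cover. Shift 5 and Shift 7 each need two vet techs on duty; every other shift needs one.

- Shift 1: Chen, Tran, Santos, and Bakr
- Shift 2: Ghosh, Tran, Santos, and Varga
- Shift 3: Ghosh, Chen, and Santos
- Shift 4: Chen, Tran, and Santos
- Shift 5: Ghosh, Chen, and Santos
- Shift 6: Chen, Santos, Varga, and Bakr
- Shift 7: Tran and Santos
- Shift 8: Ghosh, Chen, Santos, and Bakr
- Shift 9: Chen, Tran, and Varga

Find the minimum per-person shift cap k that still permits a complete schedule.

2

With 6 vet techs and 11 worker-slots to fill, someone must work at least ⌈11/6⌉ = 2 shifts, so k ≥ 2.
k = 2 works: Shift 1→Santos, Shift 2→Varga, Shift 3→Ghosh, Shift 4→Chen, Shift 5→Ghosh+Chen, Shift 6→Varga, Shift 7→Tran+Santos, Shift 8→Bakr, Shift 9→Tran.
Loads: Ghosh 2, Chen 2, Tran 2, Santos 2, Varga 2, Bakr 1 — all ≤ 2.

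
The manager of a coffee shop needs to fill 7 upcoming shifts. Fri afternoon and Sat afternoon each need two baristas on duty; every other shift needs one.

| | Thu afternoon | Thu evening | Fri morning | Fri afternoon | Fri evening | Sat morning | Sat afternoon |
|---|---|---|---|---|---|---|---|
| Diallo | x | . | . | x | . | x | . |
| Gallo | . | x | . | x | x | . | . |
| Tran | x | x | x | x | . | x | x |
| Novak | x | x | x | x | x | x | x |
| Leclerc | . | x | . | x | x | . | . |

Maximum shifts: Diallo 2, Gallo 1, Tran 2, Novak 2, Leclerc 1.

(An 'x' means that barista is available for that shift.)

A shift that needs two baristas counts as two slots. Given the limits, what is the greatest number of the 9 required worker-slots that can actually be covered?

Total capacity across all baristas is 2+1+2+2+1 = 8, and 9 slots are needed, so at most 8 can be filled.
An assignment achieving 8: Thu afternoon→Diallo, Thu evening→Novak, Fri morning→Tran, Fri afternoon→Leclerc, Fri evening→Gallo, Sat morning→Diallo, Sat afternoon→Tran+Novak.
Loads: Diallo 2/2, Gallo 1/1, Tran 2/2, Novak 2/2, Leclerc 1/1.

8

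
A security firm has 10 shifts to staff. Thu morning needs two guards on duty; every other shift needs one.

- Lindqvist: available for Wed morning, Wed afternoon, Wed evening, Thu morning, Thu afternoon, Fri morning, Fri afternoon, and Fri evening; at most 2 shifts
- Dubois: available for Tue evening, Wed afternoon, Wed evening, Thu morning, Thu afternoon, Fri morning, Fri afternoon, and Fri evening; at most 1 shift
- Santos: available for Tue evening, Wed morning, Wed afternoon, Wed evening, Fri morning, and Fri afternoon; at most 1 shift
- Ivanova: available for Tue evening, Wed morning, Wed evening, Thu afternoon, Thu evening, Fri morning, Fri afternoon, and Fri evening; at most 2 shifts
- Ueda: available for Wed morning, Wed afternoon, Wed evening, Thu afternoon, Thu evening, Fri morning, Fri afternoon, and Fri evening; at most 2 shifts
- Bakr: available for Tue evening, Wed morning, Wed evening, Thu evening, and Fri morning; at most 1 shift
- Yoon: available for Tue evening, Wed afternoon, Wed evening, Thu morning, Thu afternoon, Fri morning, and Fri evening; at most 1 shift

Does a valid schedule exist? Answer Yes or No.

No

Total capacity is 2+1+1+2+2+1+1 = 10 but 11 worker-slots are needed — infeasible.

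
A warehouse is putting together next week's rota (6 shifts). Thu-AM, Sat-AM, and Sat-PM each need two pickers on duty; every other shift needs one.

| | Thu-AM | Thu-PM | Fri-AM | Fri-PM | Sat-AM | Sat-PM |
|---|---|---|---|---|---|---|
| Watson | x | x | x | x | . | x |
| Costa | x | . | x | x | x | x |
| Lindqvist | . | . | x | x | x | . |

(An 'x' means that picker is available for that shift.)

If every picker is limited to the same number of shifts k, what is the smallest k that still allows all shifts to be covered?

3

With 3 pickers and 9 worker-slots to fill, someone must work at least ⌈9/3⌉ = 3 shifts, so k ≥ 3.
k = 3 works: Thu-AM→Watson+Costa, Thu-PM→Watson, Fri-AM→Lindqvist, Fri-PM→Lindqvist, Sat-AM→Costa+Lindqvist, Sat-PM→Watson+Costa.
Loads: Watson 3, Costa 3, Lindqvist 3 — all ≤ 3.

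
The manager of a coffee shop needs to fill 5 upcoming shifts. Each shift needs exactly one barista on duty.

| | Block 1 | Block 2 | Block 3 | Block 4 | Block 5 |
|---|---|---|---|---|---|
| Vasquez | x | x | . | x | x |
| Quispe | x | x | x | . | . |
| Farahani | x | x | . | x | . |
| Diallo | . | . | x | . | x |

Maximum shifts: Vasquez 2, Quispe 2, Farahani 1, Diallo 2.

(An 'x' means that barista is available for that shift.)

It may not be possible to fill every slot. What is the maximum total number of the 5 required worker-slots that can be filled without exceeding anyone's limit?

Total capacity across all baristas is 2+2+1+2 = 7, and 5 slots are needed, so at most 5 can be filled.
An assignment achieving 5: Block 1→Quispe, Block 2→Farahani, Block 3→Quispe, Block 4→Vasquez, Block 5→Vasquez.
Loads: Vasquez 2/2, Quispe 2/2, Farahani 1/1, Diallo 0/2.

5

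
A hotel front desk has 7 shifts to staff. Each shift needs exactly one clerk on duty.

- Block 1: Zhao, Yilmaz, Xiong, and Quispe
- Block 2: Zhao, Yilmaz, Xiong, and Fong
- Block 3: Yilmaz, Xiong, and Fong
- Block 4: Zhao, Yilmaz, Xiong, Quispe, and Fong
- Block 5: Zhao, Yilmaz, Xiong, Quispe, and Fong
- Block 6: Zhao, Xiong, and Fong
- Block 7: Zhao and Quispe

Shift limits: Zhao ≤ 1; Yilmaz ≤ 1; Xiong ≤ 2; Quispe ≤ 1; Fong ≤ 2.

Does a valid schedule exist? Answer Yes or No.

Yes

One valid schedule: Block 1→Xiong, Block 2→Fong, Block 3→Yilmaz, Block 4→Quispe, Block 5→Fong, Block 6→Xiong, Block 7→Zhao.
Loads: Zhao 1/1, Yilmaz 1/1, Xiong 2/2, Quispe 1/1, Fong 2/2 — all within limits.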